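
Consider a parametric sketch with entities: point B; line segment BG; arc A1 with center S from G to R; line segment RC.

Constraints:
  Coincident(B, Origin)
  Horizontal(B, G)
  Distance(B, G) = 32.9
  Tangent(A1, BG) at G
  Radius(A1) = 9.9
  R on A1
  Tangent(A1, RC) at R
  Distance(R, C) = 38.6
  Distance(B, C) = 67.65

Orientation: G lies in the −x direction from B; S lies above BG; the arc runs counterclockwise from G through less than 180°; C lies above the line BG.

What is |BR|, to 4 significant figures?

29.92

Checks: B = (0.00, 0.00) ✓; |SG| = 9.900 ✓; |SR| = 9.900 ✓; ∠(SR, RC) = 90.00° ✓; |RC| = 38.60 ✓; |BC| = 67.65 ✓.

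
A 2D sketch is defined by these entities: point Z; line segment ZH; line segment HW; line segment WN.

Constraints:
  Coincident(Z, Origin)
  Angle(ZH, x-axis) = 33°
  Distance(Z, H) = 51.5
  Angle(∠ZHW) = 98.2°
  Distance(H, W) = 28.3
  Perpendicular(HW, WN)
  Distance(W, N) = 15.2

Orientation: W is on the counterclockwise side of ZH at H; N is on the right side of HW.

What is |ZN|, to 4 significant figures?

75.16

Z is at the origin; ZH runs at 33.0° with length 51.5, so H = 51.5·(cos 33.0°, sin 33.0°) = (43.19, 28.05). ∠ZHW = 98.2°, so HW runs at 33.0° + (180° − 98.2°) = 114.8° from the x-axis; with |HW| = 28.3, W = H + 28.3·(cos 114.8°, sin 114.8°) = (31.32, 53.74). HW is perpendicular to WN; with |WN| = 15.2 on the right of HW, N = W + 15.2·(0.9078, 0.4195) = (45.12, 60.11). Then |ZN| = |N − Z| = 75.16.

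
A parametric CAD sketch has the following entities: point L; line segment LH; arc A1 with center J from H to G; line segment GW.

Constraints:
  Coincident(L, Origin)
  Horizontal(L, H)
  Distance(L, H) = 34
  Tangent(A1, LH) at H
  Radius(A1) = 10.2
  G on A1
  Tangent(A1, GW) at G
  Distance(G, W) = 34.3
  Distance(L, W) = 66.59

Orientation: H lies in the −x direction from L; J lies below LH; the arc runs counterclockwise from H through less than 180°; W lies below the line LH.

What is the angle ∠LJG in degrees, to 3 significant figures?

148°

Checks: |JG| = 10.20 ✓; ∠(JG, GW) = 90.00° ✓; |GW| = 34.30 ✓; |LW| = 66.59 ✓.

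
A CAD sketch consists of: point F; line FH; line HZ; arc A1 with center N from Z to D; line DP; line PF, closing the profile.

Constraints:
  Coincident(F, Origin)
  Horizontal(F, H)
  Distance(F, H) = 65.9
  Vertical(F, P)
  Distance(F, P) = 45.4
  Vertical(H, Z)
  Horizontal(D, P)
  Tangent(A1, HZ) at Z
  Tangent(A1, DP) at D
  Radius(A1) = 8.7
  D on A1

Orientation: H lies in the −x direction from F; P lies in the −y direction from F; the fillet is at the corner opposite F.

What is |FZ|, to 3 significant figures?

75.4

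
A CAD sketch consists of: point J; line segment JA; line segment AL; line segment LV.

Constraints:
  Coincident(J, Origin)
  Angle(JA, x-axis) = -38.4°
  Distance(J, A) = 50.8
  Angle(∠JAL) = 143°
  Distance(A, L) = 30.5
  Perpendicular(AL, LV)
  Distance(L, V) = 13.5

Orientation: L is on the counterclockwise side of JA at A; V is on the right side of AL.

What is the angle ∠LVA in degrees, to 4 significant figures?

66.12°

J is at the origin; JA runs at -38.4° with length 50.8, so A = 50.8·(cos -38.4°, sin -38.4°) = (39.81, -31.55). ∠JAL = 143.0°, so AL runs at -38.4° + (180° − 143.0°) = -1.400° from the x-axis; with |AL| = 30.5, L = A + 30.5·(cos -1.400°, sin -1.400°) = (70.30, -32.30). AL ⟂ LV; with |LV| = 13.5 on the right of AL, V = L + 13.5·(-0.02443, -0.9997) = (69.97, -45.80). Then cos ∠LVA = VL·VA / (|VL||VA|), giving 66.12°.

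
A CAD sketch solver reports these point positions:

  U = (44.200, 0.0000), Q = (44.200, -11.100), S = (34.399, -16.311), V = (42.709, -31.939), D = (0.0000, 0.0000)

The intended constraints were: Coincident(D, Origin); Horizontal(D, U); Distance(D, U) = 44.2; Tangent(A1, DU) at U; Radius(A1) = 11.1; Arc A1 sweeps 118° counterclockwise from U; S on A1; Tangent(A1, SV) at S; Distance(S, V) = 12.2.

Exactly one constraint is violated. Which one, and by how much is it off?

Distance(S, V) = 12.2 — off by 5.50.

D = (0.00, 0.00) ✓; D.y = 0.00, U.y = 0.00 ✓; |DU| = 44.20 ✓; ∠(QU, UD) = 90.00° ✓; |QU| = 11.10 ✓; bearing(Q→S) − bearing(Q→U) = 118.0° ✓; |QS| = 11.10 ✓; ∠(QS, SV) = 90.00° ✓; |SV| = 17.70 ✗.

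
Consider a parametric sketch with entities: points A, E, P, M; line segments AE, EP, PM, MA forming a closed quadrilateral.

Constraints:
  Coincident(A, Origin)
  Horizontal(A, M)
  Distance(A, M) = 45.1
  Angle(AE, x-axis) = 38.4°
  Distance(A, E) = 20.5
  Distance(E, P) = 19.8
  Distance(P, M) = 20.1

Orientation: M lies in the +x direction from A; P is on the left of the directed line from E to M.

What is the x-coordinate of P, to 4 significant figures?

35.27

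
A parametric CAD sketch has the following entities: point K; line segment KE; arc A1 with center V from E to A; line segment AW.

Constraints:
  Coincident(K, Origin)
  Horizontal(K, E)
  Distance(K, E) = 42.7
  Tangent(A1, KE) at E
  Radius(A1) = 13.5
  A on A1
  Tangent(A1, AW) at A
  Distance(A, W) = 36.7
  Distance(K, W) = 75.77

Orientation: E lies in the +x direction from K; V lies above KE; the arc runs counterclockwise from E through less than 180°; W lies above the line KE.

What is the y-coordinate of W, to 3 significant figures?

49.9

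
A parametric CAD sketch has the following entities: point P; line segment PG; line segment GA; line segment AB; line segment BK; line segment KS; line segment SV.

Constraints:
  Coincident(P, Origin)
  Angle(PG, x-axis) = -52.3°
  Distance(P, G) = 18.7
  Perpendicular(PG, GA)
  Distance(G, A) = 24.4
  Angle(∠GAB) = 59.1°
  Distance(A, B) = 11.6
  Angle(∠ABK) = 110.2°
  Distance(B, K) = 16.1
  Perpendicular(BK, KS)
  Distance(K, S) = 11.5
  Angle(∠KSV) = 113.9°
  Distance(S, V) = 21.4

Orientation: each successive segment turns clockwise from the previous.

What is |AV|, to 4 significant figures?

9.299

BK ⟂ KS, so KS runs at -63.00°; with |KS| = 11.5, S = (10.32, -21.14). ∠KSV = 113.9° gives SV at -129.1° from the x-axis; with |SV| = 21.4, V = (-3.174, -37.74). Then |AV| = |V − A| = 9.299.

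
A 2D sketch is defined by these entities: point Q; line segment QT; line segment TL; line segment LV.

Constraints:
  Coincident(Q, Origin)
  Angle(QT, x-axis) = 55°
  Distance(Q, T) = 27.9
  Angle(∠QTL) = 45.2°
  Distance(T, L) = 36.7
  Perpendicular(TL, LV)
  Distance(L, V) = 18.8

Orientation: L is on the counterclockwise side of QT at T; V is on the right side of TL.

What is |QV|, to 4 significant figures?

42.19

Q is at the origin; QT runs at 55.0° with length 27.9, so T = 27.9·(cos 55.0°, sin 55.0°) = (16.00, 22.85). ∠QTL = 45.2°, so TL runs at 55.0° + (180° − 45.2°) = 189.8° from the x-axis; with |TL| = 36.7, L = T + 36.7·(cos 189.8°, sin 189.8°) = (-20.16, 16.61). TL ⟂ LV; with |LV| = 18.8 on the right of TL, V = L + 18.8·(-0.1702, 0.9854) = (-23.36, 35.13). Then |QV| = |V − Q| = 42.19.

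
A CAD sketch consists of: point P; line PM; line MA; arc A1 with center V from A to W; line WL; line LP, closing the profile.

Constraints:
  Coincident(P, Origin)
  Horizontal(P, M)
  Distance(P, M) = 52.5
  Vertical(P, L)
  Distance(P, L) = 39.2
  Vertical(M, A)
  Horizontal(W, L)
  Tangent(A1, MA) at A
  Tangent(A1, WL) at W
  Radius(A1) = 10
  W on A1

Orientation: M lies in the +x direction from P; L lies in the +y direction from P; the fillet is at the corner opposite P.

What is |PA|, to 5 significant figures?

60.074

P is at the origin; P and M share the same y with |PM| = 52.5 and M on the +x side, so M = (52.500, 0.0000). PL is vertical with |PL| = 39.2 and L on the +y side, so L = (0.0000, 39.200). The virtual corner opposite P is at (52.500, 39.200). The tangent condition forces VA to be normal to MA and A1 meets WL tangentially, so VW is at right angles to WL, with radius 10.0, so the center V sits 10.0 in from both sides at V = (42.500, 29.200). That places the tangent points at A = (52.500, 29.200) on MA and W = (42.500, 39.200) on WL. Then |PA| = |A − P| = 60.074.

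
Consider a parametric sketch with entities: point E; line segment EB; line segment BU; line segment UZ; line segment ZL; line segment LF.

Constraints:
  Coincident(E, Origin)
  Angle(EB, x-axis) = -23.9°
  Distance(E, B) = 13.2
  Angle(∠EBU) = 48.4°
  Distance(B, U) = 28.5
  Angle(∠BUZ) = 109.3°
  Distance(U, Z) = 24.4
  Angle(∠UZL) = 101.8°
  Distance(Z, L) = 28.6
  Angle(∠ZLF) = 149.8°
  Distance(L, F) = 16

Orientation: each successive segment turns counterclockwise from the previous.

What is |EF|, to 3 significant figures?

30.9

∠UZL = 101.8° gives ZL at -103° from the x-axis; with |ZL| = 28.6, L = (-27.6, -5.34). ∠ZLF = 149.8° gives LF at -73.2° from the x-axis; with |LF| = 16.0, F = (-23.0, -20.7). Then |EF| = |F − E| = 30.9.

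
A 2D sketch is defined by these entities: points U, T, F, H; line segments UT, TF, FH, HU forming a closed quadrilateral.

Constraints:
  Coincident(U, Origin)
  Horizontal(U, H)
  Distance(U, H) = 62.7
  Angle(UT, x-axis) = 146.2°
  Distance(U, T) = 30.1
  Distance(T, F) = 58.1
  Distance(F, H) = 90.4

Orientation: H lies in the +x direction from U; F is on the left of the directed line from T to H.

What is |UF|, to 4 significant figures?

67.80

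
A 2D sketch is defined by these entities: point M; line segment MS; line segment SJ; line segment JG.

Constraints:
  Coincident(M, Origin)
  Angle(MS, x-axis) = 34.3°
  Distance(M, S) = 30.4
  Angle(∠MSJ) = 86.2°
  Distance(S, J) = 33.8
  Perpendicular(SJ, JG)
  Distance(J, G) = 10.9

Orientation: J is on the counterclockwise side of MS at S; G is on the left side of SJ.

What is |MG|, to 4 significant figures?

37.26

M is at the origin; MS runs at 34.3° with length 30.4, so S = 30.4·(cos 34.3°, sin 34.3°) = (25.11, 17.13). ∠MSJ = 86.2°, so SJ runs at 34.3° + (180° − 86.2°) = 128.1° from the x-axis; with |SJ| = 33.8, J = S + 33.8·(cos 128.1°, sin 128.1°) = (4.258, 43.73). The perpendicularity gives JG at right angles to SJ; with |JG| = 10.9 on the left of SJ, G = J + 10.9·(-0.7869, -0.6170) = (-4.320, 37.00). Then |MG| = |G − M| = 37.26.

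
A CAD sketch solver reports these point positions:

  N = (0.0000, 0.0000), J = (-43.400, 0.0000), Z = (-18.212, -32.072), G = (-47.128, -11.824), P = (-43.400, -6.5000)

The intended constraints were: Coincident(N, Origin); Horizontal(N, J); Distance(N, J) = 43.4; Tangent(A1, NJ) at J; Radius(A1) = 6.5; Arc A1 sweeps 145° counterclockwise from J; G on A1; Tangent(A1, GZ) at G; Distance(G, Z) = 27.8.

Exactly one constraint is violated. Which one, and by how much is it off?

Distance(G, Z) = 27.8 — off by 7.50.

N = (0.00, 0.00) ✓; N.y = 0.00, J.y = 0.00 ✓; |NJ| = 43.40 ✓; ∠(PJ, JN) = 90.00° ✓; |PJ| = 6.500 ✓; bearing(P→G) − bearing(P→J) = 145.0° ✓; |PG| = 6.499 ✓; ∠(PG, GZ) = 90.00° ✓; |GZ| = 35.30 ✗.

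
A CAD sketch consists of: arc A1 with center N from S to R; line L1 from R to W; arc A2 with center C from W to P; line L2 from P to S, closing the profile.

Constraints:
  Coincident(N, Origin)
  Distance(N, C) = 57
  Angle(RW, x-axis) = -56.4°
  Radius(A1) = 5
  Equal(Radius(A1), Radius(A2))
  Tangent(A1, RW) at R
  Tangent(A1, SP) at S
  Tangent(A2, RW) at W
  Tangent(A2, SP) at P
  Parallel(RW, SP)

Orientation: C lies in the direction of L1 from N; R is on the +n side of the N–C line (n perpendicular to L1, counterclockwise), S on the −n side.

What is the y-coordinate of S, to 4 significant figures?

-2.767

The slot axis is L1's direction at -56.4°, so u = (cos -56.4°, sin -56.4°) = (0.5534, -0.8329) and n = (−sin -56.4°, cos -56.4°) = (0.8329, 0.5534). N is at the origin and C lies 57.0 along u from N, so C = 57.0·u = (31.54, -47.48). Tangency of A1 to both parallel lines with radius 5.0 puts R and S at N ± 5.0·n: R = (4.165, 2.767), S = (-4.165, -2.767). So S.y = -2.767.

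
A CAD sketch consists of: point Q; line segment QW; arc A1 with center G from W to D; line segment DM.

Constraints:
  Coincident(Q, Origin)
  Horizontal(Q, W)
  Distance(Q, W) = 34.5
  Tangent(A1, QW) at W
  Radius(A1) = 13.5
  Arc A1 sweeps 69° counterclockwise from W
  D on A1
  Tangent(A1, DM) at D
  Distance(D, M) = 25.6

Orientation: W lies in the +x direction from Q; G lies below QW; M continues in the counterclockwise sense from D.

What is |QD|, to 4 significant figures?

23.55

Q is at the origin; QW is horizontal with |QW| = 34.5 and W on the +x side, so W = (34.50, 0.000). A1 meets QW tangentially, so GW is at right angles to QW, so G = W + (0, -13.5) = (34.50, -13.50). On A1, W sits at bearing 90° from G; a 69° counterclockwise sweep puts D at bearing 159°, so D = G + 13.5·(cos 159°, sin 159°) = (21.90, -8.662). Then |QD| = |D − Q| = 23.55.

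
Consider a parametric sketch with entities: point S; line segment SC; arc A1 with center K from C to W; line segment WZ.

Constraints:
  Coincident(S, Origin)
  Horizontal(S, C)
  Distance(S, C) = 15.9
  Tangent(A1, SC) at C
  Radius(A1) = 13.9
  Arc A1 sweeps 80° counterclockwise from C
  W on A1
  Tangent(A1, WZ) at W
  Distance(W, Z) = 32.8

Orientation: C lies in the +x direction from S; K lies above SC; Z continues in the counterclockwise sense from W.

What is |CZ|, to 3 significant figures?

47.9

S is at the origin; SC is horizontal with |SC| = 15.9 and C on the +x side, so C = (15.9, 0.00). A1 meets SC tangentially, so KC is at right angles to SC, so K = C + (0, 13.9) = (15.9, 13.9). On A1, C sits at bearing -90° from K; an 80° counterclockwise sweep puts W at bearing -10°, so W = K + 13.9·(cos -10°, sin -10°) = (29.6, 11.5). Tangency of A1 to WZ means the radius KW is perpendicular to WZ, so WZ runs along (−sin -10°, cos -10°); with |WZ| = 32.8, Z = (35.3, 43.8). Then |CZ| = |Z − C| = 47.9.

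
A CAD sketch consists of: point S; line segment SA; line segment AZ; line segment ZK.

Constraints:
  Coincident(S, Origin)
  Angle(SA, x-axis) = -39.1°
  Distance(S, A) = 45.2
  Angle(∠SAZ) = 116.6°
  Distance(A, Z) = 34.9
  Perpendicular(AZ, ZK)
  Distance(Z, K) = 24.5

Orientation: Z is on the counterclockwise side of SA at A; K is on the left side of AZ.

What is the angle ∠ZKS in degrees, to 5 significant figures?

106.10°

∠SAZ = 116.6°, so AZ runs at -39.1° + (180° − 116.6°) = 24.300° from the x-axis; with |AZ| = 34.9, Z = A + 34.9·(cos 24.300°, sin 24.300°) = (66.885, -14.145). AZ ⟂ ZK; with |ZK| = 24.5 on the left of AZ, K = Z + 24.5·(-0.41151, 0.91140) = (56.803, 8.1847). Then cos ∠ZKS = KZ·KS / (|KZ||KS|), giving 106.10°.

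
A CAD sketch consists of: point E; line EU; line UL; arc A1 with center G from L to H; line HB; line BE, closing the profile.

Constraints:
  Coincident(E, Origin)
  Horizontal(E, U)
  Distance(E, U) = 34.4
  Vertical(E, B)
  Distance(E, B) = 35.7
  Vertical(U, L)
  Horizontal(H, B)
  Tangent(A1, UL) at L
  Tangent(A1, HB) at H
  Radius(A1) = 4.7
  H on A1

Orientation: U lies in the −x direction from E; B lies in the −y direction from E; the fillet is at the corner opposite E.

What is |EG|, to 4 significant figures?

42.93

E is at the origin; EU is horizontal with |EU| = 34.4 and U on the −x side, so U = (-34.40, 0.000). E and B share the same x with |EB| = 35.7 and B on the −y side, so B = (0.000, -35.70). The virtual corner opposite E is at (-34.40, -35.70). Tangency of A1 to UL means the radius GL is perpendicular to UL and tangency of A1 to HB means the radius GH is perpendicular to HB, with radius 4.7, so the center G sits 4.7 in from both sides at G = (-29.70, -31.00). Then |EG| = |G − E| = 42.93.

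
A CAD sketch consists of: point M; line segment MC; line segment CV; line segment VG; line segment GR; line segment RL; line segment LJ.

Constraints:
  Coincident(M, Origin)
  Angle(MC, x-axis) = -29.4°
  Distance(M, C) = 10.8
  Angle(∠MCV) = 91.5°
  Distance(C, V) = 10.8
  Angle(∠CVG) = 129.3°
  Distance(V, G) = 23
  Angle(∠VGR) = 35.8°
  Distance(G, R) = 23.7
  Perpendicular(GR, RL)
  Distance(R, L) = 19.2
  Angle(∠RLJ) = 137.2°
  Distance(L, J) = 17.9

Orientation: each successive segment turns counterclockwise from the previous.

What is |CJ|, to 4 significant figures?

27.88

M is at the origin; MC runs at -29.4° with length 10.8, so C = (9.409, -5.302). ∠MCV = 91.5° gives CV at 59.10° from the x-axis; with |CV| = 10.8, V = (14.96, 3.965). ∠CVG = 129.3° gives VG at 109.8° from the x-axis; with |VG| = 23.0, G = (7.164, 25.61). ∠VGR = 35.8° gives GR at -106.0° from the x-axis; with |GR| = 23.7, R = (0.6318, 2.824). The perpendicularity gives RL at right angles to GR, so RL runs at -16.00°; with |RL| = 19.2, L = (19.09, -2.469). ∠RLJ = 137.2° gives LJ at 26.80° from the x-axis; with |LJ| = 17.9, J = (35.07, 5.602). Then |CJ| = |J − C| = 27.88.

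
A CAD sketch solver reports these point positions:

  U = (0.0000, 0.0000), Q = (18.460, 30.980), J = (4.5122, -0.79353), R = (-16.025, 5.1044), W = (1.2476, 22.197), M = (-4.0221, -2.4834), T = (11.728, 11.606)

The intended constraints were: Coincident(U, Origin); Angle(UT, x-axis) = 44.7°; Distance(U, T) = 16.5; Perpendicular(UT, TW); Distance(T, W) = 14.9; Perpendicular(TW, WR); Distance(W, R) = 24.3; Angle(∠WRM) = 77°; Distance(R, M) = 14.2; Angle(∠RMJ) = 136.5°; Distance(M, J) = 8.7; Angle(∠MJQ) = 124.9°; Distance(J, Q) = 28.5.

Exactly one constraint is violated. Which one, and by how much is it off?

Distance(J, Q) = 28.5 — off by 6.20.

U = (0.00, 0.00) ✓; UT at 44.70° ✓; |UT| = 16.50 ✓; ∠(UT, TW) = 90.00° ✓; |TW| = 14.90 ✓; ∠(TW, WR) = 90.00° ✓; |WR| = 24.30 ✓; ∠WRM = 77.00° ✓; |RM| = 14.20 ✓; ∠RMJ = 136.5° ✓; |MJ| = 8.700 ✓; ∠MJQ = 124.9° ✓; |JQ| = 34.70 ✗.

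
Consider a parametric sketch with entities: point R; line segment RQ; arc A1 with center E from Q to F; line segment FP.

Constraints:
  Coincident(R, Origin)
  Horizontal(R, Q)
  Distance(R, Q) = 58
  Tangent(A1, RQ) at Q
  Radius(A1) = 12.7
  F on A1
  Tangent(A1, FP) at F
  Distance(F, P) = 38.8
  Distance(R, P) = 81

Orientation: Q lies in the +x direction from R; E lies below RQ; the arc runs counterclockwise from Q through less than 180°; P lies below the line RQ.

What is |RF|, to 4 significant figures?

49.44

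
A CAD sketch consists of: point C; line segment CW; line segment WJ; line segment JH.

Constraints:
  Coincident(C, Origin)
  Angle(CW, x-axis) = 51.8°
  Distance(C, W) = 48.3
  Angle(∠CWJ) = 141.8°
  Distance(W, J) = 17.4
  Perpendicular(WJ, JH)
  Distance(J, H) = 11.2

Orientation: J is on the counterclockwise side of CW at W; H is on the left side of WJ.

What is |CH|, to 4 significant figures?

58.42

C is at the origin; CW runs at 51.8° with length 48.3, so W = 48.3·(cos 51.8°, sin 51.8°) = (29.87, 37.96). ∠CWJ = 141.8°, so WJ runs at 51.8° + (180° − 141.8°) = 90.00° from the x-axis; with |WJ| = 17.4, J = W + 17.4·(cos 90.00°, sin 90.00°) = (29.87, 55.36). WJ is perpendicular to JH; with |JH| = 11.2 on the left of WJ, H = J + 11.2·(-1.000, 6.123e-17) = (18.67, 55.36). Then |CH| = |H − C| = 58.42.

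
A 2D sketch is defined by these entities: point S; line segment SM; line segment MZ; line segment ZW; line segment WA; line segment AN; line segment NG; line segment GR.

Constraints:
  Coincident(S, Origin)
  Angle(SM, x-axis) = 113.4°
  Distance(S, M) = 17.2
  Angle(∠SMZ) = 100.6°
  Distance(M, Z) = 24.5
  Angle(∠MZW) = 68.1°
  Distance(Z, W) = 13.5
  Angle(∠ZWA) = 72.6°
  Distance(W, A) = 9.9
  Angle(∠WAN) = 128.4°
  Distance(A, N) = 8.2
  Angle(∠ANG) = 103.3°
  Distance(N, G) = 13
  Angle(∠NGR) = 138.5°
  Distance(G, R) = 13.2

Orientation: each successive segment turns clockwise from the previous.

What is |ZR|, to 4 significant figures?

11.78

S is at the origin; SM runs at 113.4° with length 17.2, so M = (-6.831, 15.79). ∠SMZ = 100.6° gives MZ at 34.00° from the x-axis; with |MZ| = 24.5, Z = (13.48, 29.49). ∠MZW = 68.1° gives ZW at -77.90° from the x-axis; with |ZW| = 13.5, W = (16.31, 16.29). ∠ZWA = 72.6° gives WA at 174.7° from the x-axis; with |WA| = 9.9, A = (6.453, 17.20). ∠WAN = 128.4° gives AN at 123.1° from the x-axis; with |AN| = 8.2, N = (1.975, 24.07). ∠ANG = 103.3° gives NG at 46.40° from the x-axis; with |NG| = 13.0, G = (10.94, 33.48). ∠NGR = 138.5° gives GR at 4.900° from the x-axis; with |GR| = 13.2, R = (24.09, 34.61). Then |ZR| = |R − Z| = 11.78.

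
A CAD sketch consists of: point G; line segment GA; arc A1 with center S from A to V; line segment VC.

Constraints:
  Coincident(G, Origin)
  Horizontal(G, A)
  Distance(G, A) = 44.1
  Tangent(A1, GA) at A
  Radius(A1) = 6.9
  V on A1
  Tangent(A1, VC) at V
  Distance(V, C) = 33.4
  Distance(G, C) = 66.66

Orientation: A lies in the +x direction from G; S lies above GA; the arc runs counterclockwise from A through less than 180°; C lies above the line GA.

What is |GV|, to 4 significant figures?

51.37

Checks: G = (0.00, 0.00) ✓; |SV| = 6.900 ✓; ∠(SV, VC) = 90.00° ✓; |VC| = 33.40 ✓; |GC| = 66.66 ✓.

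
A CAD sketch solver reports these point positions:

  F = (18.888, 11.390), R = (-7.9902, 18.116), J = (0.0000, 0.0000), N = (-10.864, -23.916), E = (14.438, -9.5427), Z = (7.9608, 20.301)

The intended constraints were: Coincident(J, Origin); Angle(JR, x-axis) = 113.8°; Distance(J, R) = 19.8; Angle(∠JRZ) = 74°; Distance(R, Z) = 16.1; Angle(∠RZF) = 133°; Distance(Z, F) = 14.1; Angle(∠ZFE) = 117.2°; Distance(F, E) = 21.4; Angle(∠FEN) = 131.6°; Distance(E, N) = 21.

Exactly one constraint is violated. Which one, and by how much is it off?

Distance(E, N) = 21 — off by 8.10.

J = (0.00, 0.00) ✓; JR at 113.8° ✓; |JR| = 19.80 ✓; ∠JRZ = 74.00° ✓; |RZ| = 16.10 ✓; ∠RZF = 133.0° ✓; |ZF| = 14.10 ✓; ∠ZFE = 117.2° ✓; |FE| = 21.40 ✓; ∠FEN = 131.6° ✓; |EN| = 29.10 ✗.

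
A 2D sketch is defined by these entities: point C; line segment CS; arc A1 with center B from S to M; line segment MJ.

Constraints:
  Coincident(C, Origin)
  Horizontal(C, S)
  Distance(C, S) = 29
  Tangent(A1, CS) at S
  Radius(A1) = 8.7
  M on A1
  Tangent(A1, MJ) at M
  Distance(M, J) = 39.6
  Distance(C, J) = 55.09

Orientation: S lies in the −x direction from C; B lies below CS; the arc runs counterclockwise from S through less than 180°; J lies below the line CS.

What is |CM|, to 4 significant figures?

38.98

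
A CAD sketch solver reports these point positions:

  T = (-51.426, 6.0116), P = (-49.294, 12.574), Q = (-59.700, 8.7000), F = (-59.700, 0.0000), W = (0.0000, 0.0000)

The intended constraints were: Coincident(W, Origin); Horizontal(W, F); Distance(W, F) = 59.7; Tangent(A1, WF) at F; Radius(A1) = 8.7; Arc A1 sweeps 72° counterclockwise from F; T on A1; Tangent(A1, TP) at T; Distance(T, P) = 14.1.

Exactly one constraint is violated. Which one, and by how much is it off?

Distance(T, P) = 14.1 — off by 7.20.

W = (0.00, 0.00) ✓; W.y = 0.00, F.y = 0.00 ✓; |WF| = 59.70 ✓; ∠(QF, FW) = 90.00° ✓; |QF| = 8.700 ✓; bearing(Q→T) − bearing(Q→F) = 72.00° ✓; |QT| = 8.700 ✓; ∠(QT, TP) = 90.00° ✓; |TP| = 6.900 ✗.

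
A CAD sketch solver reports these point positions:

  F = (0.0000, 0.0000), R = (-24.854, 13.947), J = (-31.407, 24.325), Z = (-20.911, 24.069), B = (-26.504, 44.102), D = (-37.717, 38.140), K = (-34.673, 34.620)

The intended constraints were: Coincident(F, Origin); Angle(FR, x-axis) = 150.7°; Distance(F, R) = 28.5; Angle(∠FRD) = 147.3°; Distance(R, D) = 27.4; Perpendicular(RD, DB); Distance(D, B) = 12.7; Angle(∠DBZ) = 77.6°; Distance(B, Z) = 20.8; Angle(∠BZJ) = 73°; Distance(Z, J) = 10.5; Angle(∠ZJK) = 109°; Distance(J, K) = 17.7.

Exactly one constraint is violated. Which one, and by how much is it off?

Distance(J, K) = 17.7 — off by 6.90.

F = (0.00, 0.00) ✓; FR at 150.7° ✓; |FR| = 28.50 ✓; ∠FRD = 147.3° ✓; |RD| = 27.40 ✓; ∠(RD, DB) = 90.00° ✓; |DB| = 12.70 ✓; ∠DBZ = 77.60° ✓; |BZ| = 20.80 ✓; ∠BZJ = 73.00° ✓; |ZJ| = 10.50 ✓; ∠ZJK = 109.0° ✓; |JK| = 10.80 ✗.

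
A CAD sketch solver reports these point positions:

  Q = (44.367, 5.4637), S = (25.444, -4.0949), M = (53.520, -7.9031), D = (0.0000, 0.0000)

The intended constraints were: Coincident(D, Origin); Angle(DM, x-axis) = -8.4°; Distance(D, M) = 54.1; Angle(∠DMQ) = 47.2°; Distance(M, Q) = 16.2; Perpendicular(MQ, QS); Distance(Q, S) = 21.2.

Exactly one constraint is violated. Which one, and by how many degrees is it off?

Perpendicular(MQ, QS) — off by 7.60°.

D = (0.00, 0.00) ✓; DM at -8.400° ✓; |DM| = 54.10 ✓; ∠DMQ = 47.20° ✓; |MQ| = 16.20 ✓; ∠(MQ, QS) = 82.40° ✗; |QS| = 21.20 ✓.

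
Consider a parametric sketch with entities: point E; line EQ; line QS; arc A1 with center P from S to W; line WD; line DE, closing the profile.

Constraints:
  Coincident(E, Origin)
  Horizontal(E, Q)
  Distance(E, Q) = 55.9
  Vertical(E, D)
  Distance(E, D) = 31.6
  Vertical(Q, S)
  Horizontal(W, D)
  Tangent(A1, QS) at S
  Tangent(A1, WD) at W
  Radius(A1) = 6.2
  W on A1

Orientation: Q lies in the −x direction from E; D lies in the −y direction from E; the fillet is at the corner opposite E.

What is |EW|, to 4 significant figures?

58.90

The virtual corner opposite E is at (-55.90, -31.60). Since A1 is tangent to QS there, PS ⟂ QS and since A1 is tangent to WD there, PW ⟂ WD, with radius 6.2, so the center P sits 6.2 in from both sides at P = (-49.70, -25.40). That places the tangent points at S = (-55.90, -25.40) on QS and W = (-49.70, -31.60) on WD. Then |EW| = |W − E| = 58.90.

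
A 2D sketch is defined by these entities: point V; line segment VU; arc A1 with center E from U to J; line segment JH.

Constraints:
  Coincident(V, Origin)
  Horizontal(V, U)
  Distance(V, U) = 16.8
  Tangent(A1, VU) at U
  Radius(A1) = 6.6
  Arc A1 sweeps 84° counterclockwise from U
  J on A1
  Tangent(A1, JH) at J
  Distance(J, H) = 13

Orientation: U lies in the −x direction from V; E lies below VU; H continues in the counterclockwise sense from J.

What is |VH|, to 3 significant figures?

31.1

V is at the origin; VU is horizontal with |VU| = 16.8 and U on the −x side, so U = (-16.8, 0.00). A1 meets VU tangentially, so EU is at right angles to VU, so E = U + (0, -6.6) = (-16.8, -6.60). On A1, U sits at bearing 90° from E; an 84° counterclockwise sweep puts J at bearing 174°, so J = E + 6.6·(cos 174°, sin 174°) = (-23.4, -5.91). The tangent condition forces EJ to be normal to JH, so JH runs along (−sin 174°, cos 174°); with |JH| = 13.0, H = (-24.7, -18.8). Then |VH| = |H − V| = 31.1.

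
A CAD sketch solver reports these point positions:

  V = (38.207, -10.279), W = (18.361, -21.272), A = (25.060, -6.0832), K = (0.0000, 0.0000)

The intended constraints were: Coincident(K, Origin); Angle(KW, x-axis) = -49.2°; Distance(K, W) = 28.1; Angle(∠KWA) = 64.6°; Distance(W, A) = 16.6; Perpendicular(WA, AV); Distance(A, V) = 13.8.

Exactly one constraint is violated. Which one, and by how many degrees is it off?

Perpendicular(WA, AV) — off by 6.10°.

K = (0.00, 0.00) ✓; KW at -49.20° ✓; |KW| = 28.10 ✓; ∠KWA = 64.60° ✓; |WA| = 16.60 ✓; ∠(WA, AV) = 83.90° ✗; |AV| = 13.80 ✓.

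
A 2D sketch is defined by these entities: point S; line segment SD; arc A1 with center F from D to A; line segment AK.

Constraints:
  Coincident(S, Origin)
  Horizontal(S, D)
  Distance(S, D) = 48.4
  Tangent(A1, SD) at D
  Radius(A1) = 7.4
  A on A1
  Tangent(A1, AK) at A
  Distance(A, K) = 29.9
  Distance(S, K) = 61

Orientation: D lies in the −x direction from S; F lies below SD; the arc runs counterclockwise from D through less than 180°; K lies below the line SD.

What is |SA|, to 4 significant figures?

56.32

S is at the origin; S and D share the same y with |SD| = 48.4 and D on the −x side, so D = (-48.40, 0.000). Tangency of A1 to SD means the radius FD is perpendicular to SD, so F = D + (0, -7.4) = (-48.40, -7.400). Since FA ⟂ AK (tangency), |FK| = √(7.4² + 29.9²) = 30.80 regardless of where A sits on A1. So K lies on both circle(S, 61.0) and circle(F, 30.80); the below-SD intersection is K = (-47.57, -38.19). A is the foot of the tangent from K: A = (-55.53, -9.372).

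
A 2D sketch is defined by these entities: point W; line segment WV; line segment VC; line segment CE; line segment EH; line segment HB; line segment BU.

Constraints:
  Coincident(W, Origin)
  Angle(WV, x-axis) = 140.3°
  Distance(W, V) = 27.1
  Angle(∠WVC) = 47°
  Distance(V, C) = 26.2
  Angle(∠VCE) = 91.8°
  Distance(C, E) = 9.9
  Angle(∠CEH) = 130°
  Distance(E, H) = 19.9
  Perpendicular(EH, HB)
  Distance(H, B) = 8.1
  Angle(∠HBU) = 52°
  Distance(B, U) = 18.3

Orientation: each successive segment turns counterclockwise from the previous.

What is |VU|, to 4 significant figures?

29.24

W is at the origin; WV runs at 140.3° with length 27.1, so V = (-20.85, 17.31). ∠WVC = 47.0° gives VC at -86.70° from the x-axis; with |VC| = 26.2, C = (-19.34, -8.846). ∠VCE = 91.8° gives CE at 1.500° from the x-axis; with |CE| = 9.9, E = (-9.446, -8.587). ∠CEH = 130.0° gives EH at 51.50° from the x-axis; with |EH| = 19.9, H = (2.942, 6.987). EH is perpendicular to HB, so HB runs at 141.5°; with |HB| = 8.1, B = (-3.397, 12.03). ∠HBU = 52.0° gives BU at -90.50° from the x-axis; with |BU| = 18.3, U = (-3.557, -6.270). Then |VU| = |U − V| = 29.24.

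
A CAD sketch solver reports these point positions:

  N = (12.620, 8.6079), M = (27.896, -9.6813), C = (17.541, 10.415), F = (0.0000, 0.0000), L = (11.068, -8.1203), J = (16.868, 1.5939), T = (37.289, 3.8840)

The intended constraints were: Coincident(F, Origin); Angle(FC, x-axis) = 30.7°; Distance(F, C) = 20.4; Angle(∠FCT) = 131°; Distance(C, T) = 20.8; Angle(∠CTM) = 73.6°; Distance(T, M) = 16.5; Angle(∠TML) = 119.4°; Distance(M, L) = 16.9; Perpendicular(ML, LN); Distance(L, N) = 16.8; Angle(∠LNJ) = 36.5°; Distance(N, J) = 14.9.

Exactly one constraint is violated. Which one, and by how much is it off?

Distance(N, J) = 14.9 — off by 6.70.

F = (0.00, 0.00) ✓; FC at 30.70° ✓; |FC| = 20.40 ✓; ∠FCT = 131.0° ✓; |CT| = 20.80 ✓; ∠CTM = 73.60° ✓; |TM| = 16.50 ✓; ∠TML = 119.4° ✓; |ML| = 16.90 ✓; ∠(ML, LN) = 90.00° ✓; |LN| = 16.80 ✓; ∠LNJ = 36.50° ✓; |NJ| = 8.200 ✗.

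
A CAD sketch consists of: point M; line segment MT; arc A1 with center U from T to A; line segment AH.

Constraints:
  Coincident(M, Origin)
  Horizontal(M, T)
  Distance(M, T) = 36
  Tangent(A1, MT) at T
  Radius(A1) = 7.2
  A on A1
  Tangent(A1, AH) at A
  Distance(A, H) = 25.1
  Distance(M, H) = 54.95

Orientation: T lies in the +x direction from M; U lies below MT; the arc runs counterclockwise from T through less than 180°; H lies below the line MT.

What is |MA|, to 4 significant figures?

32.24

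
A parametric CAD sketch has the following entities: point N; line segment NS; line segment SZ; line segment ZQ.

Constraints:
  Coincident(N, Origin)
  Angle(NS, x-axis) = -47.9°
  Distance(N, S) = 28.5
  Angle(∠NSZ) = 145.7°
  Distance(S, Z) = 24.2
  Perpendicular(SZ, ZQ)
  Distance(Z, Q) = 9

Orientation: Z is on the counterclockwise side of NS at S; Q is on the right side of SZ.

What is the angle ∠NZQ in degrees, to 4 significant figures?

108.6°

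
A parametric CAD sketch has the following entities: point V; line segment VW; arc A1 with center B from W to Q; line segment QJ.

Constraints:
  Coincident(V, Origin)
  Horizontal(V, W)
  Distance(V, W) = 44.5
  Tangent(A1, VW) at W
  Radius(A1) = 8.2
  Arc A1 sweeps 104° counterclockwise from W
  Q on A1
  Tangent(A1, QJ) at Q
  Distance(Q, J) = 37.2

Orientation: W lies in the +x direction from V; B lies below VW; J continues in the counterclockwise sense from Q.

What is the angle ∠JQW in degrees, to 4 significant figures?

128.0°

On A1, W sits at bearing 90° from B; a 104° counterclockwise sweep puts Q at bearing 194°, so Q = B + 8.2·(cos 194°, sin 194°) = (36.54, -10.18). The tangent condition forces BQ to be normal to QJ, so QJ runs along (−sin 194°, cos 194°); with |QJ| = 37.2, J = (45.54, -46.28). Then cos ∠JQW = QJ·QW / (|QJ||QW|), giving 128.0°.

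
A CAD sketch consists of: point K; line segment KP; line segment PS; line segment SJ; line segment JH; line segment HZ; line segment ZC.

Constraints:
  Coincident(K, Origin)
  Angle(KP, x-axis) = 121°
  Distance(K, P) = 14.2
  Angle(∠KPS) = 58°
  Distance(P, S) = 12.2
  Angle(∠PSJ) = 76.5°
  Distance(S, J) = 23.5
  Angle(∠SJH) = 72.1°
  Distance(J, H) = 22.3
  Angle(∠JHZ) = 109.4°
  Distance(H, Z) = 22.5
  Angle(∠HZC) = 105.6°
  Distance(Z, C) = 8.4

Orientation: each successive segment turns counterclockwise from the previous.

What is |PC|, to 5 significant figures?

11.328

∠JHZ = 109.4° gives HZ at 165.00° from the x-axis; with |HZ| = 22.5, Z = (-13.446, 23.873). ∠HZC = 105.6° gives ZC at -120.60° from the x-axis; with |ZC| = 8.4, C = (-17.722, 16.643). Then |PC| = |C − P| = 11.328.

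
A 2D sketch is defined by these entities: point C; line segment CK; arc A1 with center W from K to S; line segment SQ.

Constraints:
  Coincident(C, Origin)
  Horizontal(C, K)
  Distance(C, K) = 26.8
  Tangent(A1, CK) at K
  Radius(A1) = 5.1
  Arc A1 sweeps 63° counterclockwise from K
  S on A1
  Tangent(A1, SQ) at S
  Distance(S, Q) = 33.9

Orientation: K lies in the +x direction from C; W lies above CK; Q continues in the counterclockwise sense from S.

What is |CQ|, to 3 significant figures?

57.2

C is at the origin; C and K share the same y with |CK| = 26.8 and K on the +x side, so K = (26.8, 0.00). Since A1 is tangent to CK there, WK ⟂ CK, so W = K + (0, 5.1) = (26.8, 5.10). On A1, K sits at bearing -90° from W; a 63° counterclockwise sweep puts S at bearing -27°, so S = W + 5.1·(cos -27°, sin -27°) = (31.3, 2.78). Tangency of A1 to SQ means the radius WS is perpendicular to SQ, so SQ runs along (−sin -27°, cos -27°); with |SQ| = 33.9, Q = (46.7, 33.0). Then |CQ| = |Q − C| = 57.2.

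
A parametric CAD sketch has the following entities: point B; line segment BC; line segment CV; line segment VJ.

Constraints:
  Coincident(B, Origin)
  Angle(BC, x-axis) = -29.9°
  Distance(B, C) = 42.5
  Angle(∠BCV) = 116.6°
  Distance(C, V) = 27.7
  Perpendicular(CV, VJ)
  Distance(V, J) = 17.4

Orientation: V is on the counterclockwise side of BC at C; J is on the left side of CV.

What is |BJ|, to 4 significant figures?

51.07

∠BCV = 116.6°, so CV runs at -29.9° + (180° − 116.6°) = 33.50° from the x-axis; with |CV| = 27.7, V = C + 27.7·(cos 33.50°, sin 33.50°) = (59.94, -5.897). The perpendicularity gives VJ at right angles to CV; with |VJ| = 17.4 on the left of CV, J = V + 17.4·(-0.5519, 0.8339) = (50.34, 8.613). Then |BJ| = |J − B| = 51.07.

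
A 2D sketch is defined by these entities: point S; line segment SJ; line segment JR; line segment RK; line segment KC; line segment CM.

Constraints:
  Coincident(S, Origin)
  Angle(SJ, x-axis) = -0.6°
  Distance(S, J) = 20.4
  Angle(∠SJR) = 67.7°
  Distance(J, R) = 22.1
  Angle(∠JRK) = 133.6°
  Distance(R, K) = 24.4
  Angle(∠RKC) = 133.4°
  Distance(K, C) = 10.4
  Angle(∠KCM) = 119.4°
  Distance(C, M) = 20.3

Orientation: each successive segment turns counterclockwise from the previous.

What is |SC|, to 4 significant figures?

31.99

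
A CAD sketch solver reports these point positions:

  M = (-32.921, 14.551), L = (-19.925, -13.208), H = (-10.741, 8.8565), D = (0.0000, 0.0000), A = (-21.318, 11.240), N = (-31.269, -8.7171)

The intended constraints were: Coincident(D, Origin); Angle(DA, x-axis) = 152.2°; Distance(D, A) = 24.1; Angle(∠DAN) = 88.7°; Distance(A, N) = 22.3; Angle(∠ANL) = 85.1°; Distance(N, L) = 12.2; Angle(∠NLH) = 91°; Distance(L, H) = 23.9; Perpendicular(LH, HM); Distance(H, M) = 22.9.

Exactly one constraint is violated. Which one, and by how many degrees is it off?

Perpendicular(LH, HM) — off by 8.20°.

D = (0.00, 0.00) ✓; DA at 152.2° ✓; |DA| = 24.10 ✓; ∠DAN = 88.70° ✓; |AN| = 22.30 ✓; ∠ANL = 85.10° ✓; |NL| = 12.20 ✓; ∠NLH = 91.00° ✓; |LH| = 23.90 ✓; ∠(LH, HM) = 98.20° ✗; |HM| = 22.90 ✓.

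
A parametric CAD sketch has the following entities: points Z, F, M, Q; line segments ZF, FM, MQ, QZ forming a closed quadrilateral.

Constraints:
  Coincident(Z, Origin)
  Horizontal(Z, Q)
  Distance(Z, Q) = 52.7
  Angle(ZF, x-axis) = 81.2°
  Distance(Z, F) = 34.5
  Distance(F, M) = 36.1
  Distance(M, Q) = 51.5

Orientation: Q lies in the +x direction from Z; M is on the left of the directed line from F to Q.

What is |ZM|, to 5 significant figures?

62.285

Checks: |FM| = 36.10 ✓; |MQ| = 51.50 ✓.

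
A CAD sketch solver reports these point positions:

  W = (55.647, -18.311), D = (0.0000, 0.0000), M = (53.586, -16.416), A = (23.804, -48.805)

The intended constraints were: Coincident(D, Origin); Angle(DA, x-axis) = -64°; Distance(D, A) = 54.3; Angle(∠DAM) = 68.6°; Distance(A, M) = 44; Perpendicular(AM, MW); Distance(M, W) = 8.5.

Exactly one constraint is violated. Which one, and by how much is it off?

Distance(M, W) = 8.5 — off by 5.70.

D = (0.00, 0.00) ✓; DA at -64.00° ✓; |DA| = 54.30 ✓; ∠DAM = 68.60° ✓; |AM| = 44.00 ✓; ∠(AM, MW) = 90.00° ✓; |MW| = 2.800 ✗.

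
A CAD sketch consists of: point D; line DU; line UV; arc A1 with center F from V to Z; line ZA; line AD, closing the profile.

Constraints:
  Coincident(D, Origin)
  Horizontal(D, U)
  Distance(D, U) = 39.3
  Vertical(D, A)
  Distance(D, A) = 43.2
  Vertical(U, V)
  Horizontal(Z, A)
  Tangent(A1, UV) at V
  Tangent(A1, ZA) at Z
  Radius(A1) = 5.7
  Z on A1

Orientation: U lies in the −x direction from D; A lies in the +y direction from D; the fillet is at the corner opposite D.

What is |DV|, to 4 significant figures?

54.32

D is at the origin; DU is horizontal with |DU| = 39.3 and U on the −x side, so U = (-39.30, 0.000). DA is vertical with |DA| = 43.2 and A on the +y side, so A = (0.000, 43.20). The virtual corner opposite D is at (-39.30, 43.20). A1 meets UV tangentially, so FV is at right angles to UV and the tangent condition forces FZ to be normal to ZA, with radius 5.7, so the center F sits 5.7 in from both sides at F = (-33.60, 37.50). That places the tangent points at V = (-39.30, 37.50) on UV and Z = (-33.60, 43.20) on ZA. Then |DV| = |V − D| = 54.32.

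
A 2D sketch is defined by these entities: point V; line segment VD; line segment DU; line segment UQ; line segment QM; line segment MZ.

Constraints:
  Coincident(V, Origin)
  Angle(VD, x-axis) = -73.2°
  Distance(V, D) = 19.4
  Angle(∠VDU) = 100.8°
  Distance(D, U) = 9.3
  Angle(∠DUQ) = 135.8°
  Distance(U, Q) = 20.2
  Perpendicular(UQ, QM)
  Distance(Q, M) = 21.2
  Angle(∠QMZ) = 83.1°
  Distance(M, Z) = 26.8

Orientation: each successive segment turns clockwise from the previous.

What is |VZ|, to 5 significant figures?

11.429

V is at the origin; VD runs at -73.2° with length 19.4, so D = (5.6072, -18.572). ∠VDU = 100.8° gives DU at -152.40° from the x-axis; with |DU| = 9.3, U = (-2.6345, -22.881). ∠DUQ = 135.8° gives UQ at 163.40° from the x-axis; with |UQ| = 20.2, Q = (-21.993, -17.110). UQ ⟂ QM, so QM runs at 73.400°; with |QM| = 21.2, M = (-15.936, 3.2067). ∠QMZ = 83.1° gives MZ at -23.500° from the x-axis; with |MZ| = 26.8, Z = (8.6412, -7.4798). Then |VZ| = |Z − V| = 11.429.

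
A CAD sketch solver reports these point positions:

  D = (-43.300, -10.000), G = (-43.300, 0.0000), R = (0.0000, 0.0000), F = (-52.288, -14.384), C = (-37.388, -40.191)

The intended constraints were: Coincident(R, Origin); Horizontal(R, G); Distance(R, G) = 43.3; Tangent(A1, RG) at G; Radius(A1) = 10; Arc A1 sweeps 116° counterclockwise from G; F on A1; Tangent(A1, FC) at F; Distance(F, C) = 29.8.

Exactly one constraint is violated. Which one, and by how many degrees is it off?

Tangent(A1, FC) at F — off by 4.00°.

R = (0.00, 0.00) ✓; R.y = 0.00, G.y = 0.00 ✓; |RG| = 43.30 ✓; ∠(DG, GR) = 90.00° ✓; |DG| = 10.00 ✓; bearing(D→F) − bearing(D→G) = 116.0° ✓; |DF| = 10.00 ✓; ∠(DF, FC) = 86.00° ✗; |FC| = 29.80 ✓.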